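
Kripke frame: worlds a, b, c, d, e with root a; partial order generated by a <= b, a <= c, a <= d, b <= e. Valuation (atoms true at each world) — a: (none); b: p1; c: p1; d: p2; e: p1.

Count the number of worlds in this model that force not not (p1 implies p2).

a: does not force it — a does not force not not (p1 implies p2) since b is accessible from a and b forces not (p1 implies p2).
b: does not force it — b does not force not not (p1 implies p2) since b is accessible from b and b forces not (p1 implies p2).
c: does not force it.
d: forces it.
e: does not force it.
Worlds forcing the formula: {d}.

1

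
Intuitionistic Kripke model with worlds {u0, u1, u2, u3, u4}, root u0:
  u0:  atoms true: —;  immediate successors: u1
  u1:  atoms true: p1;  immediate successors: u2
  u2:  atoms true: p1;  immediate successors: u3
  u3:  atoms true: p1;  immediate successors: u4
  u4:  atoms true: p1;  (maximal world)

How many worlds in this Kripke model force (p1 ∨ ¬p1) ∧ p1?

u0: does not force it — u0 ⊮ (p1 ∨ ¬p1) ∧ p1 since u0 fails p1 ∨ ¬p1.
u1: forces it.
u2: forces it.
u3: forces it.
u4: forces it.
Worlds forcing the formula: {u1, u2, u3, u4}.

4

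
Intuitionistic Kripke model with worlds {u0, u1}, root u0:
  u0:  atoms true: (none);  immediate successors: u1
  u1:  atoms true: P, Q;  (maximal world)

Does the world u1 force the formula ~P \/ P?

Yes

u1 ||- ~P \/ P via the disjunct P.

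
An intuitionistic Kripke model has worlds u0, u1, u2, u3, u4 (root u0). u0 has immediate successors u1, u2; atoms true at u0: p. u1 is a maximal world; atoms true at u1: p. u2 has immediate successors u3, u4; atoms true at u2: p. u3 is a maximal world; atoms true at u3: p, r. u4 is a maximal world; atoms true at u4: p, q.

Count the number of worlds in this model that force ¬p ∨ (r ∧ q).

0

u0: does not force it — u0 ⊮ ¬p ∨ (r ∧ q): neither disjunct is forced at u0.
u1: does not force it — u1 ⊮ ¬p ∨ (r ∧ q): neither disjunct is forced at u1.
u2: does not force it.
u3: does not force it.
u4: does not force it.
Worlds forcing the formula: { }.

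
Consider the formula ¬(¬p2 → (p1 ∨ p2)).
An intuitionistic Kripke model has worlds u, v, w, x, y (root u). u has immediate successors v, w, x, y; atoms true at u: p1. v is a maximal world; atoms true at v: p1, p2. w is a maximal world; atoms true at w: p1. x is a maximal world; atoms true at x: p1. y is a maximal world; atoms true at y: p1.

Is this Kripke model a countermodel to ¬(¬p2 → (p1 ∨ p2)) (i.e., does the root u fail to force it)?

u ⊮ ¬(¬p2 → (p1 ∨ p2)) since u is accessible from u and u ⊩ ¬p2 → (p1 ∨ p2).
u ⊩ ¬p2 → (p1 ∨ p2): every world accessible from u that forces ¬p2 (namely w, x, y) also forces p1 ∨ p2.
So the root u does not force ¬(¬p2 → (p1 ∨ p2)); the model is a countermodel.

Yes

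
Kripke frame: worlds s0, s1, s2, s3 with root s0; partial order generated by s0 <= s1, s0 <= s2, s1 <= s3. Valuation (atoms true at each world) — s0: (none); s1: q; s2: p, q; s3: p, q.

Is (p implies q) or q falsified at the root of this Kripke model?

No

s0 forces (p implies q) or q via the disjunct p implies q.
So the root s0 forces (p implies q) or q; the model is not a countermodel.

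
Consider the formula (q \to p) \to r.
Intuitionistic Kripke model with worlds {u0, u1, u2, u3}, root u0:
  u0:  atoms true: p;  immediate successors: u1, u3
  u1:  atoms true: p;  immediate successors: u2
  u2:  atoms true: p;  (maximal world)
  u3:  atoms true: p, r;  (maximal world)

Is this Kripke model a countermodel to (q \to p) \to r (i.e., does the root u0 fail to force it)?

Yes

u0 \nVdash (q \to p) \to r: already at u0 itself, u0 \Vdash q \to p but u0 \nVdash r.
u0 lacks atom r, so u0 \nVdash r.
So the root u0 does not force (q \to p) \to r; the model is a countermodel.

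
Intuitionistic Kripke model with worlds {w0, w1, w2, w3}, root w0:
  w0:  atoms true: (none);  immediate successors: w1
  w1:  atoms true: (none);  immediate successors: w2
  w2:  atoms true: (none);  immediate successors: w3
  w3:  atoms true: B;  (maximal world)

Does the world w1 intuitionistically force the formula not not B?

Yes

w1 forces not not B: no world accessible from w1 forces not B.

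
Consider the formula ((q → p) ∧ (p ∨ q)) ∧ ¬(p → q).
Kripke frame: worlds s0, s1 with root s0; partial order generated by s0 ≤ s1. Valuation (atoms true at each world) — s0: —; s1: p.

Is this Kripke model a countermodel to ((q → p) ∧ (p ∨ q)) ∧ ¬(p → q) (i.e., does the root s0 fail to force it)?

s0 ⊮ ((q → p) ∧ (p ∨ q)) ∧ ¬(p → q) since s0 fails (q → p) ∧ (p ∨ q).
So the root s0 does not force ((q → p) ∧ (p ∨ q)) ∧ ¬(p → q); the model is a countermodel.

Yes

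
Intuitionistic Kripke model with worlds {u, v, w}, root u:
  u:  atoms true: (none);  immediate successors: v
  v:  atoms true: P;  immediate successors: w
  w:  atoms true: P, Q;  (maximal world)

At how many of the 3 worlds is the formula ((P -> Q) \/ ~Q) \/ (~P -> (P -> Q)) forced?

u: forces it.
v: forces it.
w: forces it.
Worlds forcing the formula: {u, v, w}.

3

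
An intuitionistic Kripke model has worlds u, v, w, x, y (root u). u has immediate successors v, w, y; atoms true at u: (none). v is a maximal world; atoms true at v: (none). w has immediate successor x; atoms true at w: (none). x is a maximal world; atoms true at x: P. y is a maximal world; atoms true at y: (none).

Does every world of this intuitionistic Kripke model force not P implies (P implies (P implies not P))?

Yes

u forces not P implies (P implies (P implies not P)): every world accessible from u that forces not P (namely v, y) also forces P implies (P implies not P).
Since the root u forces not P implies (P implies (P implies not P)) and forcing is persistent (monotone upward), every world forces it.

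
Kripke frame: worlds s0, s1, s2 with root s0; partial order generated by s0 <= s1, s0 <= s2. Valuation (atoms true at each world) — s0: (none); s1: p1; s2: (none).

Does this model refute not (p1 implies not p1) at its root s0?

s0 does not force not (p1 implies not p1) since s2 is accessible from s0 and s2 forces p1 implies not p1.
s2 forces p1 implies not p1 vacuously: no world accessible from s2 forces the antecedent p1.
So the root s0 does not force not (p1 implies not p1); the model is a countermodel.

Yes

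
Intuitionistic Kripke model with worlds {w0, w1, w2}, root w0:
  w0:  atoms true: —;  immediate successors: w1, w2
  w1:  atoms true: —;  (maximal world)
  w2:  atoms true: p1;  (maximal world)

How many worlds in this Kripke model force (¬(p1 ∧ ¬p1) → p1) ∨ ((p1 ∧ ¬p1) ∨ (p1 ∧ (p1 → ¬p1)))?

1

w0: does not force it — w0 ⊮ (¬(p1 ∧ ¬p1) → p1) ∨ ((p1 ∧ ¬p1) ∨ (p1 ∧ (p1 → ¬p1))): neither disjunct is forced at w0.
w1: does not force it.
w2: forces it.
Worlds forcing the formula: {w2}.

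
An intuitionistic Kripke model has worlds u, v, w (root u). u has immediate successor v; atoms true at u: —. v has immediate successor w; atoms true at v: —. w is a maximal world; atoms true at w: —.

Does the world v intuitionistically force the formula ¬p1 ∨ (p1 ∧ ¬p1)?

Yes

v ⊩ ¬p1 ∨ (p1 ∧ ¬p1) via the disjunct ¬p1.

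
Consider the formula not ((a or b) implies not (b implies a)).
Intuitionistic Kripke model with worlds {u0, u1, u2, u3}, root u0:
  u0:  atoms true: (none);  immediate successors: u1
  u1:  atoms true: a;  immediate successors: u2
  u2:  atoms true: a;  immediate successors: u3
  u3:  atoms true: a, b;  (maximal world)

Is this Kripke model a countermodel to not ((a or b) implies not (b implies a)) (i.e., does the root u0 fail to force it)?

u0 forces not ((a or b) implies not (b implies a)): no world accessible from u0 forces (a or b) implies not (b implies a).
So the root u0 forces not ((a or b) implies not (b implies a)); the model is not a countermodel.

No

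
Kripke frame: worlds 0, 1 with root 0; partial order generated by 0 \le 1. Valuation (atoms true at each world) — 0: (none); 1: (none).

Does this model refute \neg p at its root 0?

0 \Vdash \neg p: no world accessible from 0 forces p.
So the root 0 forces \neg p; the model is not a countermodel.

No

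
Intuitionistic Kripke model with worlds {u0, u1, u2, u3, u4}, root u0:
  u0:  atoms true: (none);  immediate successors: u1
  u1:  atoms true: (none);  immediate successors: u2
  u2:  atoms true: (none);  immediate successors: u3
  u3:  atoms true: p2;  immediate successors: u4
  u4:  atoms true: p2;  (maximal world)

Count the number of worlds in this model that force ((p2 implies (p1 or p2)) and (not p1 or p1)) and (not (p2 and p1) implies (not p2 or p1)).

0

u0: does not force it — u0 does not force ((p2 implies (p1 or p2)) and (not p1 or p1)) and (not (p2 and p1) implies (not p2 or p1)) since u0 fails not (p2 and p1) implies (not p2 or p1).
u1: does not force it — u1 does not force ((p2 implies (p1 or p2)) and (not p1 or p1)) and (not (p2 and p1) implies (not p2 or p1)) since u1 fails not (p2 and p1) implies (not p2 or p1).
u2: does not force it — u2 does not force ((p2 implies (p1 or p2)) and (not p1 or p1)) and (not (p2 and p1) implies (not p2 or p1)) since u2 fails not (p2 and p1) implies (not p2 or p1).
u3: does not force it.
u4: does not force it.
Worlds forcing the formula: { }.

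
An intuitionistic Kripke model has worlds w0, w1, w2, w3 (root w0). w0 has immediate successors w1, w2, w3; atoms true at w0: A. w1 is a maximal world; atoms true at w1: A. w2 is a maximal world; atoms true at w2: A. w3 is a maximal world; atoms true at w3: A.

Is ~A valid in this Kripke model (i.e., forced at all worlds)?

Not every world: w0 ||-/- ~A.
w0 ||-/- ~A since w0 is accessible from w0 and w0 ||- A.

No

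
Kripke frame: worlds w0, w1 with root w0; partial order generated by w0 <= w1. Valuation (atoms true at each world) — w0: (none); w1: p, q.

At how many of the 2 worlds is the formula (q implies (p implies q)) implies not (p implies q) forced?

0

w0: does not force it — w0 does not force (q implies (p implies q)) implies not (p implies q): already at w0 itself, w0 forces q implies (p implies q) but w0 does not force not (p implies q).
w1: does not force it — w1 does not force (q implies (p implies q)) implies not (p implies q): already at w1 itself, w1 forces q implies (p implies q) but w1 does not force not (p implies q).
Worlds forcing the formula: { }.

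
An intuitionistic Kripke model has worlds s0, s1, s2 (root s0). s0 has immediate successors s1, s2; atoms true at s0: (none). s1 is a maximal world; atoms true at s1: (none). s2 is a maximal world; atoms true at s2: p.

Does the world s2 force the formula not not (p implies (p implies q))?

s2 does not force not not (p implies (p implies q)) since s2 is accessible from s2 and s2 forces not (p implies (p implies q)).
s2 forces not (p implies (p implies q)): no world accessible from s2 forces p implies (p implies q).

No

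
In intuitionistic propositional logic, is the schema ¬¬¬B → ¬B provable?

This is triple-negation reduction, which is intuitionistically derivable.
Assume ¬¬¬B and suppose B. Then ¬¬B (double-negation introduction), contradicting ¬¬¬B. So ¬B.

Yes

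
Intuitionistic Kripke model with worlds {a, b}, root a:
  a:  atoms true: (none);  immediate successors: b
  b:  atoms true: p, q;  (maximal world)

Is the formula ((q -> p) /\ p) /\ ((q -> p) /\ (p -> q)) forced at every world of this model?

Not every world: a ||-/- ((q -> p) /\ p) /\ ((q -> p) /\ (p -> q)).
a ||-/- ((q -> p) /\ p) /\ ((q -> p) /\ (p -> q)) since a fails (q -> p) /\ p.

No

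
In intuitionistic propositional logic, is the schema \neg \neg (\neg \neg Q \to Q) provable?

This is the double negation of double-negation elimination, which is intuitionistically derivable.
By Glivenko's theorem the double negation of any classical propositional tautology is intuitionistically provable; \neg \neg Q \to Q is classically a tautology.

Yes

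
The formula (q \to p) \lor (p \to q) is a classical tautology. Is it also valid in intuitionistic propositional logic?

This is the Gödel–Dummett linearity axiom, which is not intuitionistically valid.
A Kripke countermodel: worlds a, b, c; order generated by a \le b, a \le c; atoms true at each world — a:{}; b:{q}; c:{p}.
a \nVdash (q \to p) \lor (p \to q): neither disjunct is forced at a.
a \nVdash q \to p: at the accessible world b, b \Vdash q but b \nVdash p.
b lacks atom p, so b \nVdash p.
So the root a does not force the formula.

No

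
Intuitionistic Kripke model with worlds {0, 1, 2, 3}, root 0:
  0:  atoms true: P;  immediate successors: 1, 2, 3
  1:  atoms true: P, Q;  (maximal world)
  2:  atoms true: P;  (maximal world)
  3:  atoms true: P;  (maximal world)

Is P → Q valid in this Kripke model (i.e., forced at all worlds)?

No

Not every world: 0 ⊮ P → Q.
0 ⊮ P → Q: already at 0 itself, 0 ⊩ P but 0 ⊮ Q.
0 lacks atom Q, so 0 ⊮ Q.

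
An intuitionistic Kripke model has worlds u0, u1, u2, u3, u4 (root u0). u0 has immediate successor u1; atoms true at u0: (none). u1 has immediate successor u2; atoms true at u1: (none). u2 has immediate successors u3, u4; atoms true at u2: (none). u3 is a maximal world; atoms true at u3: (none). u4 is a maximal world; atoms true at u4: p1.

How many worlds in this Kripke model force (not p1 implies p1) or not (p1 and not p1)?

5

u0: forces it.
u1: forces it.
u2: forces it.
u3: forces it.
u4: forces it.
Worlds forcing the formula: {u0, u1, u2, u3, u4}.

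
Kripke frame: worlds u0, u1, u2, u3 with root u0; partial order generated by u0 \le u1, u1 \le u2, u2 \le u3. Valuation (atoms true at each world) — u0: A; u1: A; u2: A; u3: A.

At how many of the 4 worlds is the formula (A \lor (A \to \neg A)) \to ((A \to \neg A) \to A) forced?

4

u0: forces it.
u1: forces it.
u2: forces it.
u3: forces it.
Worlds forcing the formula: {u0, u1, u2, u3}.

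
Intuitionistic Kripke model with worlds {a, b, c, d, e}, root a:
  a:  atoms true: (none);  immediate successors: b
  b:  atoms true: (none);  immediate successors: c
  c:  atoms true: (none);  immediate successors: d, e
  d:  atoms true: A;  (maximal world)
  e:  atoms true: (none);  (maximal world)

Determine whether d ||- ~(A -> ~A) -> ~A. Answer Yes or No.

d ||-/- ~(A -> ~A) -> ~A: already at d itself, d ||- ~(A -> ~A) but d ||-/- ~A.
d ||-/- ~A since d is accessible from d and d ||- A.

No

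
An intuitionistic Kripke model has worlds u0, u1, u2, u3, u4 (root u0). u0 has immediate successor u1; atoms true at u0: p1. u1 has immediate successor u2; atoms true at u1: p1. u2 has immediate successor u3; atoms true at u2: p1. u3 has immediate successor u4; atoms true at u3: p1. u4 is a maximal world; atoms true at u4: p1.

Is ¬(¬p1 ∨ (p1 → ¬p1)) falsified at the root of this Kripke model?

No

u0 ⊩ ¬(¬p1 ∨ (p1 → ¬p1)): no world accessible from u0 forces ¬p1 ∨ (p1 → ¬p1).
So the root u0 forces ¬(¬p1 ∨ (p1 → ¬p1)); the model is not a countermodel.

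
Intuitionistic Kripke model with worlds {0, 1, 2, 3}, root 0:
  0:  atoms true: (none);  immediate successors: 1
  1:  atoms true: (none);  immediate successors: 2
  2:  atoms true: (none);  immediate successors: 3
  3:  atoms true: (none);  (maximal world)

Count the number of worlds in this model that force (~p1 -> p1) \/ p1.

0: does not force it — 0 ||-/- (~p1 -> p1) \/ p1: neither disjunct is forced at 0.
1: does not force it.
2: does not force it.
3: does not force it.
Worlds forcing the formula: { }.

0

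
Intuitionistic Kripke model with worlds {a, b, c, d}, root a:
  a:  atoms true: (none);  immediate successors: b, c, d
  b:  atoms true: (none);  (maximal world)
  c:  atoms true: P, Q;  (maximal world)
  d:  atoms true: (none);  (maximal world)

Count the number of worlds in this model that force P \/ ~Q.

a: does not force it — a ||-/- P \/ ~Q: neither disjunct is forced at a.
b: forces it.
c: forces it.
d: forces it.
Worlds forcing the formula: {b, c, d}.

3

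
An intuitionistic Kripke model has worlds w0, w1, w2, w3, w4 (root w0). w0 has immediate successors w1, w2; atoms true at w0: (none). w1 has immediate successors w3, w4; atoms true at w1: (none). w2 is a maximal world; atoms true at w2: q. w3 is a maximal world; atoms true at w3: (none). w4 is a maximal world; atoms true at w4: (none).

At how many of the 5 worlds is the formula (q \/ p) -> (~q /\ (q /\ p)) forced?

3

w0: does not force it — w0 ||-/- (q \/ p) -> (~q /\ (q /\ p)): at the accessible world w2, w2 ||- q \/ p but w2 ||-/- ~q /\ (q /\ p).
w1: forces it.
w2: does not force it.
w3: forces it.
w4: forces it.
Worlds forcing the formula: {w1, w3, w4}.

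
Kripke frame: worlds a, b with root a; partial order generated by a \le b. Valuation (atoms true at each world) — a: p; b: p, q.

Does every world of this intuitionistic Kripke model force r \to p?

a \Vdash r \to p vacuously: no world accessible from a forces the antecedent r.
Since the root a forces r \to p and forcing is persistent (monotone upward), every world forces it.

Yes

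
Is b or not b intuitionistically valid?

No

This is the law of excluded middle, which is not intuitionistically valid.
A Kripke countermodel: worlds u, v; order generated by u <= v; atoms true at each world — u:{}; v:{b}.
u does not force b or not b: neither disjunct is forced at u.
u lacks atom b, so u does not force b.
So the root u does not force the formula.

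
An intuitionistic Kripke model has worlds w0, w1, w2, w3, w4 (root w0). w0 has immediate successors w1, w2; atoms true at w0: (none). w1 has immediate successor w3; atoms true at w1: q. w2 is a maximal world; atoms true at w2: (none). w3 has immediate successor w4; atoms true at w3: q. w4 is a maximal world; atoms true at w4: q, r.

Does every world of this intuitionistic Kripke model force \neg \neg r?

No

Not every world: w0 \nVdash \neg \neg r.
w0 \nVdash \neg \neg r since w2 is accessible from w0 and w2 \Vdash \neg r.
w2 \Vdash \neg r: no world accessible from w2 forces r.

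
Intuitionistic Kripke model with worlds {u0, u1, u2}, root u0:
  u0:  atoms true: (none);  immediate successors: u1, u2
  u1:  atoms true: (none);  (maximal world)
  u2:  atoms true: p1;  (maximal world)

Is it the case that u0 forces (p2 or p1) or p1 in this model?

No

u0 does not force (p2 or p1) or p1: neither disjunct is forced at u0.
u0 does not force p2 or p1: neither disjunct is forced at u0.
u0 lacks atom p2, so u0 does not force p2.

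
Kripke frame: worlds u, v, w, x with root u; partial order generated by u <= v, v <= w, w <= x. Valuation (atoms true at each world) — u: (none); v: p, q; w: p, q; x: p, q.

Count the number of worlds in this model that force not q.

0

u: does not force it — u does not force not q since v is accessible from u and v forces q.
v: does not force it — v does not force not q since v is accessible from v and v forces q.
w: does not force it — w does not force not q since w is accessible from w and w forces q.
x: does not force it.
Worlds forcing the formula: { }.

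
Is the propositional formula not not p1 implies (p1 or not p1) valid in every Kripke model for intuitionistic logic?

This is a variant of double-negation elimination (deriving excluded middle from double negation), which is not intuitionistically valid.
A Kripke countermodel: worlds a, b; order generated by a <= b; atoms true at each world — a:{}; b:{p1}.
a does not force not not p1 implies (p1 or not p1): already at a itself, a forces not not p1 but a does not force p1 or not p1.
a does not force p1 or not p1: neither disjunct is forced at a.
a lacks atom p1, so a does not force p1.
So the root a does not force the formula.

No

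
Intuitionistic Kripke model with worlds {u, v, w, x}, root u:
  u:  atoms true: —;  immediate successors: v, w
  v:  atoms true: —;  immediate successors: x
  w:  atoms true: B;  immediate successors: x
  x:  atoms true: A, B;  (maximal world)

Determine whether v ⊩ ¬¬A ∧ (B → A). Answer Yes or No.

Yes

v ⊩ ¬¬A ∧ (B → A) since v forces both conjuncts.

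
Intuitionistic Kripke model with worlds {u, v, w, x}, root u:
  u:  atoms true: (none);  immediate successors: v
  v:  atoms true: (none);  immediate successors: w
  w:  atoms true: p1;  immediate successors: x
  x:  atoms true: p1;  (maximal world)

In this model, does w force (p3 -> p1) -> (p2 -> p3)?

Yes

w ||- (p3 -> p1) -> (p2 -> p3): every world accessible from w that forces p3 -> p1 (namely w, x) also forces p2 -> p3.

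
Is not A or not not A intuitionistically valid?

No

This is the weak law of excluded middle, which is not intuitionistically valid.
A Kripke countermodel: worlds u, v, w; order generated by u <= v, u <= w; atoms true at each world — u:{}; v:{A}; w:{}.
u does not force not A or not not A: neither disjunct is forced at u.
u does not force not A since v is accessible from u and v forces A.
So the root u does not force the formula.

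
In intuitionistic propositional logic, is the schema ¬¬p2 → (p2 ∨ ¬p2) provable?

No

This is a variant of double-negation elimination (deriving excluded middle from double negation), which is not intuitionistically valid.
A Kripke countermodel: worlds w0, w1; order generated by w0 ≤ w1; atoms true at each world — w0:{}; w1:{p2}.
w0 ⊮ ¬¬p2 → (p2 ∨ ¬p2): already at w0 itself, w0 ⊩ ¬¬p2 but w0 ⊮ p2 ∨ ¬p2.
w0 ⊮ p2 ∨ ¬p2: neither disjunct is forced at w0.
w0 lacks atom p2, so w0 ⊮ p2.
So the root w0 does not force the formula.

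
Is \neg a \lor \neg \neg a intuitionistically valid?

No

This is the weak law of excluded middle, which is not intuitionistically valid.
A Kripke countermodel: worlds s0, s1, s2; order generated by s0 \le s1, s0 \le s2; atoms true at each world — s0:{}; s1:{a}; s2:{}.
s0 \nVdash \neg a \lor \neg \neg a: neither disjunct is forced at s0.
s0 \nVdash \neg a since s1 is accessible from s0 and s1 \Vdash a.
So the root s0 does not force the formula.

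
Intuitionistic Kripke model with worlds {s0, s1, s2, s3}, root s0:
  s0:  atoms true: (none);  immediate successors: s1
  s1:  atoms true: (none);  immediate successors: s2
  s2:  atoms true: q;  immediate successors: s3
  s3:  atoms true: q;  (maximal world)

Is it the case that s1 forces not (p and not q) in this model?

s1 forces not (p and not q): no world accessible from s1 forces p and not q.

Yes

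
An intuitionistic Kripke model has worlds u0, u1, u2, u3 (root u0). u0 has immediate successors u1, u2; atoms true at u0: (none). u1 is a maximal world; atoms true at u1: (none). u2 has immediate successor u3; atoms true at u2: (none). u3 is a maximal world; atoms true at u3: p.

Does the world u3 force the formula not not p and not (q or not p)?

u3 forces not not p and not (q or not p) since u3 forces both conjuncts.

Yes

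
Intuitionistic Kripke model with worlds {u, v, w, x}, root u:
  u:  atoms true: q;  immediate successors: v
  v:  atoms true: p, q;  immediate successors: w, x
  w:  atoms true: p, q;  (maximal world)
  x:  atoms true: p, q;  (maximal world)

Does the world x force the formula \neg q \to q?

x \Vdash \neg q \to q vacuously: no world accessible from x forces the antecedent \neg q.

Yes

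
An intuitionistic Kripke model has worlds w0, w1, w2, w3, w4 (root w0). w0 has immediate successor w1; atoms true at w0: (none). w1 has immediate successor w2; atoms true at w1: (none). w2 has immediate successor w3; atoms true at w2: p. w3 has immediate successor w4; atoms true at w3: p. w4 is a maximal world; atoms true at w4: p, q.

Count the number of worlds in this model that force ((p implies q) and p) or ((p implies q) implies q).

5

w0: forces it.
w1: forces it.
w2: forces it.
w3: forces it.
w4: forces it.
Worlds forcing the formula: {w0, w1, w2, w3, w4}.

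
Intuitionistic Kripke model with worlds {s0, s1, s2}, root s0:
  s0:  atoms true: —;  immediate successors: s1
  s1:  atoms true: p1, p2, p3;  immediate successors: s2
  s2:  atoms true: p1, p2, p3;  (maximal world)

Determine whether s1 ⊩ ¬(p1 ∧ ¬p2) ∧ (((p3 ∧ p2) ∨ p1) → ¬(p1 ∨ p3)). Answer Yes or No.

s1 ⊮ ¬(p1 ∧ ¬p2) ∧ (((p3 ∧ p2) ∨ p1) → ¬(p1 ∨ p3)) since s1 fails ((p3 ∧ p2) ∨ p1) → ¬(p1 ∨ p3).

No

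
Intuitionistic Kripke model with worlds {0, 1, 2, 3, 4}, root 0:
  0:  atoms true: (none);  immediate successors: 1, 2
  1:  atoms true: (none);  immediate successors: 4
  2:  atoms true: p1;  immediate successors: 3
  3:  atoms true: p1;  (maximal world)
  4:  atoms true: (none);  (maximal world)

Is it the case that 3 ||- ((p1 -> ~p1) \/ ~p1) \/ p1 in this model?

3 ||- ((p1 -> ~p1) \/ ~p1) \/ p1 via the disjunct p1.

Yes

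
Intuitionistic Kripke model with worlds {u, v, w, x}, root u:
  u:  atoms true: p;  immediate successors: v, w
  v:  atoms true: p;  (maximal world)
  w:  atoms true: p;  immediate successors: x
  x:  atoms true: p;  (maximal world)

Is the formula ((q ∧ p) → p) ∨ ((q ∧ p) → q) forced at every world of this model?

u ⊩ ((q ∧ p) → p) ∨ ((q ∧ p) → q) via the disjunct (q ∧ p) → p.
Since the root u forces ((q ∧ p) → p) ∨ ((q ∧ p) → q) and forcing is persistent (monotone upward), every world forces it.

Yes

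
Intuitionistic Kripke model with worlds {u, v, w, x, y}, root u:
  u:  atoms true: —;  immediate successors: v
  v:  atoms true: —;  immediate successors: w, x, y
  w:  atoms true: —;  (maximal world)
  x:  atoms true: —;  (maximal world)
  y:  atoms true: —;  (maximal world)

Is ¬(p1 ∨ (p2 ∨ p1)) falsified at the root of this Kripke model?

u ⊩ ¬(p1 ∨ (p2 ∨ p1)): no world accessible from u forces p1 ∨ (p2 ∨ p1).
So the root u forces ¬(p1 ∨ (p2 ∨ p1)); the model is not a countermodel.

No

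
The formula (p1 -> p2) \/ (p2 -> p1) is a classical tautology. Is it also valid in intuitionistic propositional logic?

This is the Gödel–Dummett linearity axiom, which is not intuitionistically valid.
A Kripke countermodel: worlds u0, u1, u2; order generated by u0 <= u1, u0 <= u2; atoms true at each world — u0:{}; u1:{p1}; u2:{p2}.
u0 ||-/- (p1 -> p2) \/ (p2 -> p1): neither disjunct is forced at u0.
u0 ||-/- p1 -> p2: at the accessible world u1, u1 ||- p1 but u1 ||-/- p2.
u1 lacks atom p2, so u1 ||-/- p2.
So the root u0 does not force the formula.

No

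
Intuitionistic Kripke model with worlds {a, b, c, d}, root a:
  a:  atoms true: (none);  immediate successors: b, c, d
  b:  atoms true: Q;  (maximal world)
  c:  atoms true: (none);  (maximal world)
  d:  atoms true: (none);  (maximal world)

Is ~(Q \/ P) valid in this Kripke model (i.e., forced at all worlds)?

No

Not every world: a ||-/- ~(Q \/ P).
a ||-/- ~(Q \/ P) since b is accessible from a and b ||- Q \/ P.
b ||- Q \/ P via the disjunct Q.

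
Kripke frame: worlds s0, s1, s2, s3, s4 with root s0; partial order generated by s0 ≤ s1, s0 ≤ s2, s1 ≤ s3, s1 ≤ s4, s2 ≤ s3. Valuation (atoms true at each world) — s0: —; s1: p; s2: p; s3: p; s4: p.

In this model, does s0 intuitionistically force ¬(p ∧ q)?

s0 ⊩ ¬(p ∧ q): no world accessible from s0 forces p ∧ q.

Yes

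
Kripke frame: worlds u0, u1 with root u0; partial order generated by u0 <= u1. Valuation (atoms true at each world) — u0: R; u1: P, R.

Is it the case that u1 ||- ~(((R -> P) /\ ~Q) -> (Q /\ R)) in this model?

Yes

u1 ||- ~(((R -> P) /\ ~Q) -> (Q /\ R)): no world accessible from u1 forces ((R -> P) /\ ~Q) -> (Q /\ R).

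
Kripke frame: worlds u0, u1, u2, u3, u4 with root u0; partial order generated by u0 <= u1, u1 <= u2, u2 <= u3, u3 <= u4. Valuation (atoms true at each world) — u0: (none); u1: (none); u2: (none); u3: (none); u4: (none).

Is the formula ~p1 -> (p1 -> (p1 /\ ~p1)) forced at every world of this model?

u0 ||- ~p1 -> (p1 -> (p1 /\ ~p1)): every world accessible from u0 that forces ~p1 (namely u0, u1, u2, u3, u4) also forces p1 -> (p1 /\ ~p1).
Since the root u0 forces ~p1 -> (p1 -> (p1 /\ ~p1)) and forcing is persistent (monotone upward), every world forces it.

Yes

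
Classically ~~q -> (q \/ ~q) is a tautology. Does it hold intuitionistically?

No

This is a variant of double-negation elimination (deriving excluded middle from double negation), which is not intuitionistically valid.
A Kripke countermodel: worlds u0, u1; order generated by u0 <= u1; atoms true at each world — u0:{}; u1:{q}.
u0 ||-/- ~~q -> (q \/ ~q): already at u0 itself, u0 ||- ~~q but u0 ||-/- q \/ ~q.
u0 ||-/- q \/ ~q: neither disjunct is forced at u0.
u0 lacks atom q, so u0 ||-/- q.
So the root u0 does not force the formula.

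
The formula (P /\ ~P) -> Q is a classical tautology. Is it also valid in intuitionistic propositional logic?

Yes

This is an instance of ex falso quodlibet, which is intuitionistically derivable.
No world can force both P and ~P, so the antecedent P /\ ~P is never forced and the implication holds vacuously at every world.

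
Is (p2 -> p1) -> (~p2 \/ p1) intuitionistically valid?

No

This is the material-implication-as-disjunction principle, which is not intuitionistically valid.
A Kripke countermodel: worlds a, b; order generated by a <= b; atoms true at each world — a:{}; b:{p1,p2}.
a ||-/- (p2 -> p1) -> (~p2 \/ p1): already at a itself, a ||- p2 -> p1 but a ||-/- ~p2 \/ p1.
a ||-/- ~p2 \/ p1: neither disjunct is forced at a.
a ||-/- ~p2 since b is accessible from a and b ||- p2.
So the root a does not force the formula.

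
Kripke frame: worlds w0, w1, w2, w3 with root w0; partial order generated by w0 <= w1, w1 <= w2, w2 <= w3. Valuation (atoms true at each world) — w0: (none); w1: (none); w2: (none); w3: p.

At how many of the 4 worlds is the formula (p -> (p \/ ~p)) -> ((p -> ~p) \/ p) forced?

1

w0: does not force it — w0 ||-/- (p -> (p \/ ~p)) -> ((p -> ~p) \/ p): already at w0 itself, w0 ||- p -> (p \/ ~p) but w0 ||-/- (p -> ~p) \/ p.
w1: does not force it — w1 ||-/- (p -> (p \/ ~p)) -> ((p -> ~p) \/ p): already at w1 itself, w1 ||- p -> (p \/ ~p) but w1 ||-/- (p -> ~p) \/ p.
w2: does not force it — w2 ||-/- (p -> (p \/ ~p)) -> ((p -> ~p) \/ p): already at w2 itself, w2 ||- p -> (p \/ ~p) but w2 ||-/- (p -> ~p) \/ p.
w3: forces it.
Worlds forcing the formula: {w3}.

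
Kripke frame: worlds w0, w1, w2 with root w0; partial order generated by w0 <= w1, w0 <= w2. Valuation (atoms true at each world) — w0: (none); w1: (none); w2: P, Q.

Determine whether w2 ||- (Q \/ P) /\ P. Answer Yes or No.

w2 ||- (Q \/ P) /\ P since w2 forces both conjuncts.

Yes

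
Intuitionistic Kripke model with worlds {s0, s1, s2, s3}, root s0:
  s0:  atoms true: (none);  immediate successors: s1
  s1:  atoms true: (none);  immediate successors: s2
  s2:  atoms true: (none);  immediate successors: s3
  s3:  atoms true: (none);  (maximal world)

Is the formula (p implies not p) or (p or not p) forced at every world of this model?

Yes

s0 forces (p implies not p) or (p or not p) via the disjunct p implies not p.
Since the root s0 forces (p implies not p) or (p or not p) and forcing is persistent (monotone upward), every world forces it.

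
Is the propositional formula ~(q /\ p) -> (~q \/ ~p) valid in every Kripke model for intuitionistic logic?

This is the constructively invalid direction of De Morgan's law for conjunction, which is not intuitionistically valid.
A Kripke countermodel: worlds 0, 1, 2; order generated by 0 <= 1, 0 <= 2; atoms true at each world — 0:{}; 1:{q}; 2:{p}.
0 ||-/- ~(q /\ p) -> (~q \/ ~p): already at 0 itself, 0 ||- ~(q /\ p) but 0 ||-/- ~q \/ ~p.
0 ||-/- ~q \/ ~p: neither disjunct is forced at 0.
0 ||-/- ~q since 1 is accessible from 0 and 1 ||- q.
So the root 0 does not force the formula.

No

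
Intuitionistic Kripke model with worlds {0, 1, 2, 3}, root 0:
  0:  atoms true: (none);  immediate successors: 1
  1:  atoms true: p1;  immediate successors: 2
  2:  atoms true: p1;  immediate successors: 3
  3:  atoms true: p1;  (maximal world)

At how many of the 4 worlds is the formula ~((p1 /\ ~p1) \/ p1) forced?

0

0: does not force it — 0 ||-/- ~((p1 /\ ~p1) \/ p1) since 1 is accessible from 0 and 1 ||- (p1 /\ ~p1) \/ p1.
1: does not force it — 1 ||-/- ~((p1 /\ ~p1) \/ p1) since 1 is accessible from 1 and 1 ||- (p1 /\ ~p1) \/ p1.
2: does not force it — 2 ||-/- ~((p1 /\ ~p1) \/ p1) since 2 is accessible from 2 and 2 ||- (p1 /\ ~p1) \/ p1.
3: does not force it.
Worlds forcing the formula: { }.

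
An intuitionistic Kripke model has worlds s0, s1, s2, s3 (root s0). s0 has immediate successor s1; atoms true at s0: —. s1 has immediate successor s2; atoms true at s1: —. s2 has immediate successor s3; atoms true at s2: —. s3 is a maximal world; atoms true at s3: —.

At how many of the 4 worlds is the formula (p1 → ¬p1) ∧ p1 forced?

0

s0: does not force it — s0 ⊮ (p1 → ¬p1) ∧ p1 since s0 fails p1.
s1: does not force it — s1 ⊮ (p1 → ¬p1) ∧ p1 since s1 fails p1.
s2: does not force it — s2 ⊮ (p1 → ¬p1) ∧ p1 since s2 fails p1.
s3: does not force it.
Worlds forcing the formula: { }.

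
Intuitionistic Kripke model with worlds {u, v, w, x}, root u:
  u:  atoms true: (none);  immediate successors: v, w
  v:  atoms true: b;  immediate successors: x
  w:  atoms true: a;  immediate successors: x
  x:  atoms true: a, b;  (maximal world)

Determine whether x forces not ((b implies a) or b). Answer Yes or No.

x does not force not ((b implies a) or b) since x is accessible from x and x forces (b implies a) or b.
x forces (b implies a) or b via the disjunct b implies a.

No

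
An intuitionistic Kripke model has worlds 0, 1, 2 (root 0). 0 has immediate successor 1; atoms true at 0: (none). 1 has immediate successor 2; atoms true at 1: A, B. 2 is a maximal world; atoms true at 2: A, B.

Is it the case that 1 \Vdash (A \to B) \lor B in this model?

1 \Vdash (A \to B) \lor B via the disjunct A \to B.

Yes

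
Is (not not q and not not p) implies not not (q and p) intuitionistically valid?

Yes

This is the distribution of double negation over conjunction, which is intuitionistically derivable.
Assume not not q, not not p, and not (q and p). From q we'd get not p (since q and p is refuted), contradicting not not p; so not q, contradicting not not q.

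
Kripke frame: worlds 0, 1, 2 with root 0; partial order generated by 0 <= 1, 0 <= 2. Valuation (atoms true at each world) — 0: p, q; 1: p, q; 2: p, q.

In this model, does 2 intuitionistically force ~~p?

Yes

2 ||- ~~p: no world accessible from 2 forces ~p.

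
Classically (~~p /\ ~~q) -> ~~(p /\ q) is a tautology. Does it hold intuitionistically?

Yes

This is the distribution of double negation over conjunction, which is intuitionistically derivable.
Assume ~~p, ~~q, and ~(p /\ q). From p we'd get ~q (since p /\ q is refuted), contradicting ~~q; so ~p, contradicting ~~p.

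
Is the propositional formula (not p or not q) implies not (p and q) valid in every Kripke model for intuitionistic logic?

This is a constructively valid De Morgan direction (disjunction of negations to negated conjunction), which is intuitionistically derivable.
If not p holds at a world then no accessible world forces p, hence none forces p and q; likewise for not q.

Yes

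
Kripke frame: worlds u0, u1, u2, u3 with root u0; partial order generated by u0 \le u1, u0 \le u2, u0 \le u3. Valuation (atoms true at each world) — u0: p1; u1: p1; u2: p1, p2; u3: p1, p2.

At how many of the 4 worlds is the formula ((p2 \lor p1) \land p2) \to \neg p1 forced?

1

u0: does not force it — u0 \nVdash ((p2 \lor p1) \land p2) \to \neg p1: at the accessible world u2, u2 \Vdash (p2 \lor p1) \land p2 but u2 \nVdash \neg p1.
u1: forces it.
u2: does not force it — u2 \nVdash ((p2 \lor p1) \land p2) \to \neg p1: already at u2 itself, u2 \Vdash (p2 \lor p1) \land p2 but u2 \nVdash \neg p1.
u3: does not force it.
Worlds forcing the formula: {u1}.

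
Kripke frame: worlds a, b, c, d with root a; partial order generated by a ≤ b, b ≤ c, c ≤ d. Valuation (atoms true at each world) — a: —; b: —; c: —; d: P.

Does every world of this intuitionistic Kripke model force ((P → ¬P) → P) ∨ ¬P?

a ⊩ ((P → ¬P) → P) ∨ ¬P via the disjunct (P → ¬P) → P.
Since the root a forces ((P → ¬P) → P) ∨ ¬P and forcing is persistent (monotone upward), every world forces it.

Yes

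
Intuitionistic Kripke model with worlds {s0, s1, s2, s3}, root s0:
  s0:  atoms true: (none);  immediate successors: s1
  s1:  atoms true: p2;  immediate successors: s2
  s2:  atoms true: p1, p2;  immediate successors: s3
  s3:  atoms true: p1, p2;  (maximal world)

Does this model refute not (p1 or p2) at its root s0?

Yes

s0 does not force not (p1 or p2) since s1 is accessible from s0 and s1 forces p1 or p2.
s1 forces p1 or p2 via the disjunct p2.
So the root s0 does not force not (p1 or p2); the model is a countermodel.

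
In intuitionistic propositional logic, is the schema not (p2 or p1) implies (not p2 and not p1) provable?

This is a constructively valid De Morgan direction (negated disjunction to conjunction of negations), which is intuitionistically derivable.
From not (p2 or p1): if p2 held then p2 or p1 would, contradiction — so not p2; similarly not p1.

Yes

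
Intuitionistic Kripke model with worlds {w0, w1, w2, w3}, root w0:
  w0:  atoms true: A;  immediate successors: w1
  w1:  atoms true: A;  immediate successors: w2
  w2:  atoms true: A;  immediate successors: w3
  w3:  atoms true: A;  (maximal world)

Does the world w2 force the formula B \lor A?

Yes

w2 \Vdash B \lor A via the disjunct A.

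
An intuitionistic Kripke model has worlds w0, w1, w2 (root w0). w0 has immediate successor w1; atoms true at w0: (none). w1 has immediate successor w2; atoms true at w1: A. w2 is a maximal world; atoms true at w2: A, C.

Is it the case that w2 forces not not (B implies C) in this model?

Yes

w2 forces not not (B implies C): no world accessible from w2 forces not (B implies C).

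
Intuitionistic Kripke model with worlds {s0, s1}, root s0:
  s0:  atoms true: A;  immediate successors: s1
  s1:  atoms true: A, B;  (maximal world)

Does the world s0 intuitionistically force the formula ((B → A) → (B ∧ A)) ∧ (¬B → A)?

No

s0 ⊮ ((B → A) → (B ∧ A)) ∧ (¬B → A) since s0 fails (B → A) → (B ∧ A).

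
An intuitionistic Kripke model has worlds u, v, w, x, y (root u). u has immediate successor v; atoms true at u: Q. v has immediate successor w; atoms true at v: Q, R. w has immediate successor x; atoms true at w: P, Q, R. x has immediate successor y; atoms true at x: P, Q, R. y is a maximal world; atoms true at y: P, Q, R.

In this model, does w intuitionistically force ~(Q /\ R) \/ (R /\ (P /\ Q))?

Yes

w ||- ~(Q /\ R) \/ (R /\ (P /\ Q)) via the disjunct R /\ (P /\ Q).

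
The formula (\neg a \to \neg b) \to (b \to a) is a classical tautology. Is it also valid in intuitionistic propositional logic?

No

This is the converse of contraposition, which is not intuitionistically valid.
A Kripke countermodel: worlds u0, u1; order generated by u0 \le u1; atoms true at each world — u0:{b}; u1:{a,b}.
u0 \nVdash (\neg a \to \neg b) \to (b \to a): already at u0 itself, u0 \Vdash \neg a \to \neg b but u0 \nVdash b \to a.
u0 \nVdash b \to a: already at u0 itself, u0 \Vdash b but u0 \nVdash a.
u0 lacks atom a, so u0 \nVdash a.
So the root u0 does not force the formula.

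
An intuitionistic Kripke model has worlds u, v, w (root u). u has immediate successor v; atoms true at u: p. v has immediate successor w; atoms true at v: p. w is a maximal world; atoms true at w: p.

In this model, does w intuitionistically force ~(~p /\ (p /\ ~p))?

w ||- ~(~p /\ (p /\ ~p)): no world accessible from w forces ~p /\ (p /\ ~p).

Yes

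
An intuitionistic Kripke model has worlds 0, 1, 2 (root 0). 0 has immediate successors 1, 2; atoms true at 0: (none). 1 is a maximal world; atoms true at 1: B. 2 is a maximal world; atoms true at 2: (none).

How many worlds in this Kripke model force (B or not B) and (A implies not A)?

2

0: does not force it — 0 does not force (B or not B) and (A implies not A) since 0 fails B or not B.
1: forces it.
2: forces it.
Worlds forcing the formula: {1, 2}.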